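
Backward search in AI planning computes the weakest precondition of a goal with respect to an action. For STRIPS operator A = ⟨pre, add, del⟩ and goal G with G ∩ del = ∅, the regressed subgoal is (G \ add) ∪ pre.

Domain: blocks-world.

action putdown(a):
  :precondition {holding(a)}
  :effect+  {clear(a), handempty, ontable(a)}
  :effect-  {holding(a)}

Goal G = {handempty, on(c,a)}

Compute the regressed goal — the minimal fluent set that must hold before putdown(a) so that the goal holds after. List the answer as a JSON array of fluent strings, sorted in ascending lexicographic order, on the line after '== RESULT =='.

Regress:
  G ∩ del = {}  (empty — regression defined)
  G \ add = {handempty, on(c,a)} \ {clear(a), handempty, ontable(a)} = {on(c,a)}
  ∪ pre   = {on(c,a)} ∪ {holding(a)}
          = {holding(a), on(c,a)}

== RESULT ==
["holding(a)", "on(c,a)"]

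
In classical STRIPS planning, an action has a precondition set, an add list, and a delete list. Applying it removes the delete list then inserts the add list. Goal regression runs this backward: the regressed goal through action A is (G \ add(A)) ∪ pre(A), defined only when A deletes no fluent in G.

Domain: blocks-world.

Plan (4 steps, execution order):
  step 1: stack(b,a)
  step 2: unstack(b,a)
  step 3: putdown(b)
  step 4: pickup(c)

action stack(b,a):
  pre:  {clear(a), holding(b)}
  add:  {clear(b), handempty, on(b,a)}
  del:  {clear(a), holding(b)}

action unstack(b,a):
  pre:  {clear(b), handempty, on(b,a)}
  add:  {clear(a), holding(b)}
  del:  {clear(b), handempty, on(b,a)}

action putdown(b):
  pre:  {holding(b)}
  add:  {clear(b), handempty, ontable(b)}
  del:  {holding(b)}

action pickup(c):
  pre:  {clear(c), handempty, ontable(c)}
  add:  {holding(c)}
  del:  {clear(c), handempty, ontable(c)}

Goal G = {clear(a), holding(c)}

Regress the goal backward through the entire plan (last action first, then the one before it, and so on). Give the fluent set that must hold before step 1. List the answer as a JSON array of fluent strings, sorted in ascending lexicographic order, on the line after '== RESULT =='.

Work backward from the goal:
  through step 4 (pickup(c)): drop {holding(c)}, keep {clear(a)}, require {clear(c), handempty, ontable(c)}
    → {clear(a), clear(c), handempty, ontable(c)}
  through step 3 (putdown(b)): drop {handempty}, keep {clear(a), clear(c), ontable(c)}, require {holding(b)}
    → {clear(a), clear(c), holding(b), ontable(c)}
  through step 2 (unstack(b,a)): drop {clear(a), holding(b)}, keep {clear(c), ontable(c)}, require {clear(b), handempty, on(b,a)}
    → {clear(b), clear(c), handempty, on(b,a), ontable(c)}
  through step 1 (stack(b,a)): drop {clear(b), handempty, on(b,a)}, keep {clear(c), ontable(c)}, require {clear(a), holding(b)}
    → {clear(a), clear(c), holding(b), ontable(c)}

== RESULT ==
["clear(a)", "clear(c)", "holding(b)", "ontable(c)"]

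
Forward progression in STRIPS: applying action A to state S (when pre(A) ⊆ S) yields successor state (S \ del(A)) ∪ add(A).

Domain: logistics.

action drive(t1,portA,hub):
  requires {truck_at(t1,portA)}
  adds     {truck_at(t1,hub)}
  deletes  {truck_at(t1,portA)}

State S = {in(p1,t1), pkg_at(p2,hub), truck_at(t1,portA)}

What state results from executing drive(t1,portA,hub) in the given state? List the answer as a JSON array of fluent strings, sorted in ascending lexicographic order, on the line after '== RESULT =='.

Compute (S \ del) ∪ add:
  pre ⊆ S: {truck_at(t1,portA)} ⊆ S  — applicable
  S \ del = {in(p1,t1), pkg_at(p2,hub)}
  ∪ add   = {in(p1,t1), pkg_at(p2,hub), truck_at(t1,hub)}

== RESULT ==
["in(p1,t1)", "pkg_at(p2,hub)", "truck_at(t1,hub)"]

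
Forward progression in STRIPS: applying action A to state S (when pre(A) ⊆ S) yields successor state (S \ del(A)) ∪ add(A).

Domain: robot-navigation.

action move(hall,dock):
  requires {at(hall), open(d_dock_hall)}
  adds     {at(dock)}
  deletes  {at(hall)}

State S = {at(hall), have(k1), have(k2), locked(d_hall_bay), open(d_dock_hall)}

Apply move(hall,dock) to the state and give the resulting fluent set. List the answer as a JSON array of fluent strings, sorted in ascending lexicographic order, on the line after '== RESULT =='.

Compute (S \ del) ∪ add:
  pre ⊆ S: {at(hall), open(d_dock_hall)} ⊆ S  — applicable
  S \ del = {have(k1), have(k2), locked(d_hall_bay), open(d_dock_hall)}
  ∪ add   = {at(dock), have(k1), have(k2), locked(d_hall_bay), open(d_dock_hall)}

== RESULT ==
["at(dock)", "have(k1)", "have(k2)", "locked(d_hall_bay)", "open(d_dock_hall)"]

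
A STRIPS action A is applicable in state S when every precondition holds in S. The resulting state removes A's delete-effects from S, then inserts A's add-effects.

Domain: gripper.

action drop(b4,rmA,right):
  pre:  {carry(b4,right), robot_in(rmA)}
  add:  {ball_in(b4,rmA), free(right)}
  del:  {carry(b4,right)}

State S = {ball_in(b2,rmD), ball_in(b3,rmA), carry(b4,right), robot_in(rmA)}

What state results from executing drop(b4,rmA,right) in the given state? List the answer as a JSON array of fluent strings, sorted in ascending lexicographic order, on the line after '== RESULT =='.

Compute (S \ del) ∪ add:
  pre ⊆ S: {carry(b4,right), robot_in(rmA)} ⊆ S  — applicable
  S \ del = {ball_in(b2,rmD), ball_in(b3,rmA), robot_in(rmA)}
  ∪ add   = {ball_in(b2,rmD), ball_in(b3,rmA), ball_in(b4,rmA), free(right), robot_in(rmA)}

== RESULT ==
["ball_in(b2,rmD)", "ball_in(b3,rmA)", "ball_in(b4,rmA)", "free(right)", "robot_in(rmA)"]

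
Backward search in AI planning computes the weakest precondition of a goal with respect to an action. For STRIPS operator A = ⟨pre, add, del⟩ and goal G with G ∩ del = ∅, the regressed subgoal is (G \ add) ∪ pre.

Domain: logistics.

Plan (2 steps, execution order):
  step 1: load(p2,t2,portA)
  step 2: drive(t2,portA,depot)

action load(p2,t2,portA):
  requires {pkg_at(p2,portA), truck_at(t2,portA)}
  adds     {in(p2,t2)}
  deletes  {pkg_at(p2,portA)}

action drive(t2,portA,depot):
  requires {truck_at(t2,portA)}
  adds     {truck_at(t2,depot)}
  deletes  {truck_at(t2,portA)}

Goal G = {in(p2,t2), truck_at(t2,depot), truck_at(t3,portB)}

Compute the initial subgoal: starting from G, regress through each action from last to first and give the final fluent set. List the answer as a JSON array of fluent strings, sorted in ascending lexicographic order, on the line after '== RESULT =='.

Regress step by step:
  through step 2 (drive(t2,portA,depot)): drop {truck_at(t2,depot)}, keep {in(p2,t2), truck_at(t3,portB)}, require {truck_at(t2,portA)}
    → {in(p2,t2), truck_at(t2,portA), truck_at(t3,portB)}
  through step 1 (load(p2,t2,portA)): drop {in(p2,t2)}, keep {truck_at(t2,portA), truck_at(t3,portB)}, require {pkg_at(p2,portA), truck_at(t2,portA)}
    → {pkg_at(p2,portA), truck_at(t2,portA), truck_at(t3,portB)}

== RESULT ==
["pkg_at(p2,portA)", "truck_at(t2,portA)", "truck_at(t3,portB)"]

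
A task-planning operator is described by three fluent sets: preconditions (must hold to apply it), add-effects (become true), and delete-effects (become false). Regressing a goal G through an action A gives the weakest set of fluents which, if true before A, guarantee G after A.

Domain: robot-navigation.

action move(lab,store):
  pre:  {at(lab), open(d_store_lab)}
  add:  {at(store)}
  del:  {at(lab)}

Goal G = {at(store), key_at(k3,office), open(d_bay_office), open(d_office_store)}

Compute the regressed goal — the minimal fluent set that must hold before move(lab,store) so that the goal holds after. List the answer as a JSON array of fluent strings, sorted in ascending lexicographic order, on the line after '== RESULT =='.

Compute (G \ add) ∪ pre:
  G ∩ del = {}  (empty — regression defined)
  G \ add = {at(store), key_at(k3,office), open(d_bay_office), open(d_office_store)} \ {at(store)} = {key_at(k3,office), open(d_bay_office), open(d_office_store)}
  ∪ pre   = {key_at(k3,office), open(d_bay_office), open(d_office_store)} ∪ {at(lab), open(d_store_lab)}
          = {at(lab), key_at(k3,office), open(d_bay_office), open(d_office_store), open(d_store_lab)}

== RESULT ==
["at(lab)", "key_at(k3,office)", "open(d_bay_office)", "open(d_office_store)", "open(d_store_lab)"]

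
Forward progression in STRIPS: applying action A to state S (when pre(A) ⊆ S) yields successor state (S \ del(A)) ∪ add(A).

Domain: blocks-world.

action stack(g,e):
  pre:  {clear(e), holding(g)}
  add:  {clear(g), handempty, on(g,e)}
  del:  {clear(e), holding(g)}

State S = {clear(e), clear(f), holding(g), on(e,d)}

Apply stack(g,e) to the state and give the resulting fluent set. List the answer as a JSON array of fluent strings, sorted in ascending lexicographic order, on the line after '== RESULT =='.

Compute (S \ del) ∪ add:
  pre ⊆ S: {clear(e), holding(g)} ⊆ S  — applicable
  S \ del = {clear(f), on(e,d)}
  ∪ add   = {clear(f), clear(g), handempty, on(e,d), on(g,e)}

== RESULT ==
["clear(f)", "clear(g)", "handempty", "on(e,d)", "on(g,e)"]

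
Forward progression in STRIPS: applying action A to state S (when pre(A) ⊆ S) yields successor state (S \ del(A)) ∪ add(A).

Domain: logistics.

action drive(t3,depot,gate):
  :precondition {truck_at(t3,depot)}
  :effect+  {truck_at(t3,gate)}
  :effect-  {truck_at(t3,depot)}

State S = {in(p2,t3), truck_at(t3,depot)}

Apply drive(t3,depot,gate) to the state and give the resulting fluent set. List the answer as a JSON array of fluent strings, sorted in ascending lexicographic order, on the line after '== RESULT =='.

Compute (S \ del) ∪ add:
  pre ⊆ S: {truck_at(t3,depot)} ⊆ S  — applicable
  S \ del = {in(p2,t3)}
  ∪ add   = {in(p2,t3), truck_at(t3,gate)}

== RESULT ==
["in(p2,t3)", "truck_at(t3,gate)"]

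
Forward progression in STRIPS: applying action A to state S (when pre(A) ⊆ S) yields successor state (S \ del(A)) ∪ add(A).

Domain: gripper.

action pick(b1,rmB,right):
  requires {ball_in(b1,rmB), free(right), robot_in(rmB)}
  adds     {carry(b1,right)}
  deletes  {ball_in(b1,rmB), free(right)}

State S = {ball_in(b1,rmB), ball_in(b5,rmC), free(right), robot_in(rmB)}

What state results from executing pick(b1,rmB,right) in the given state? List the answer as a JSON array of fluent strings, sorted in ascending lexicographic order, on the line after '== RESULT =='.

Compute (S \ del) ∪ add:
  pre ⊆ S: {ball_in(b1,rmB), free(right), robot_in(rmB)} ⊆ S  — applicable
  S \ del = {ball_in(b5,rmC), robot_in(rmB)}
  ∪ add   = {ball_in(b5,rmC), carry(b1,right), robot_in(rmB)}

== RESULT ==
["ball_in(b5,rmC)", "carry(b1,right)", "robot_in(rmB)"]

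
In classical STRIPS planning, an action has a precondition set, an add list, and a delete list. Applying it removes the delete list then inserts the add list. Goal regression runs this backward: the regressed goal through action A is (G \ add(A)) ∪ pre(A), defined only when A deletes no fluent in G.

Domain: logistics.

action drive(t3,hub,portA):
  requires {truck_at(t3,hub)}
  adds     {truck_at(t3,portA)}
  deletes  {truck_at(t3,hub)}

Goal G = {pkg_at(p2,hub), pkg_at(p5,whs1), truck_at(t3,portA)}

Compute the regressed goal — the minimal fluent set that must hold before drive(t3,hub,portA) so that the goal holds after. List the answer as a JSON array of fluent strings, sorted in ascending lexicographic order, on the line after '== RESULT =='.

Regress:
  G ∩ del = {}  (empty — regression defined)
  G \ add = {pkg_at(p2,hub), pkg_at(p5,whs1), truck_at(t3,portA)} \ {truck_at(t3,portA)} = {pkg_at(p2,hub), pkg_at(p5,whs1)}
  ∪ pre   = {pkg_at(p2,hub), pkg_at(p5,whs1)} ∪ {truck_at(t3,hub)}
          = {pkg_at(p2,hub), pkg_at(p5,whs1), truck_at(t3,hub)}

== RESULT ==
["pkg_at(p2,hub)", "pkg_at(p5,whs1)", "truck_at(t3,hub)"]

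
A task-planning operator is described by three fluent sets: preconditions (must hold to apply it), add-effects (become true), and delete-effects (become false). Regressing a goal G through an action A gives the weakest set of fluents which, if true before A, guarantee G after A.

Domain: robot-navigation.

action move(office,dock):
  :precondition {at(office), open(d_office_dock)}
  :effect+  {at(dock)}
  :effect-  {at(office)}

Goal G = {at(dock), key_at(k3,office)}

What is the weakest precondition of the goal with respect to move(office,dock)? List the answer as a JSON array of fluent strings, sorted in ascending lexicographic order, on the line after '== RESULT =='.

Regress:
  G ∩ del = {}  (empty — regression defined)
  G \ add = {at(dock), key_at(k3,office)} \ {at(dock)} = {key_at(k3,office)}
  ∪ pre   = {key_at(k3,office)} ∪ {at(office), open(d_office_dock)}
          = {at(office), key_at(k3,office), open(d_office_dock)}

== RESULT ==
["at(office)", "key_at(k3,office)", "open(d_office_dock)"]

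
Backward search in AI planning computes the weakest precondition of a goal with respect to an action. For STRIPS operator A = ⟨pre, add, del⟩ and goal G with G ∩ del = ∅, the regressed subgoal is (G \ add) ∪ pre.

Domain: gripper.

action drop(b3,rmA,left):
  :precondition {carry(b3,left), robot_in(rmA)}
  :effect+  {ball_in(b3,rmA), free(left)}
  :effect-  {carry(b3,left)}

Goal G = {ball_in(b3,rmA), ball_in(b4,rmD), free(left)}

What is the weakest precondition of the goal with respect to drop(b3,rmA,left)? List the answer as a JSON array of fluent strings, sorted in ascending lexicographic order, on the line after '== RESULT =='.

Compute (G \ add) ∪ pre:
  G ∩ del = {}  (empty — regression defined)
  G \ add = {ball_in(b3,rmA), ball_in(b4,rmD), free(left)} \ {ball_in(b3,rmA), free(left)} = {ball_in(b4,rmD)}
  ∪ pre   = {ball_in(b4,rmD)} ∪ {carry(b3,left), robot_in(rmA)}
          = {ball_in(b4,rmD), carry(b3,left), robot_in(rmA)}

== RESULT ==
["ball_in(b4,rmD)", "carry(b3,left)", "robot_in(rmA)"]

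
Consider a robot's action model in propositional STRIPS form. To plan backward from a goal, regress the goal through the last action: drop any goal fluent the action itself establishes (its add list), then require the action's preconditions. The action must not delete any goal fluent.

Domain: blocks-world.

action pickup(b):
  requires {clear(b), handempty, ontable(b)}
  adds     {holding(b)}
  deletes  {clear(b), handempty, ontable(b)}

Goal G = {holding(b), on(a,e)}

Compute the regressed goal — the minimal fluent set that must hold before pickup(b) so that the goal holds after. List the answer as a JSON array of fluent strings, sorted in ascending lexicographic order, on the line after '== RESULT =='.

Compute (G \ add) ∪ pre:
  G ∩ del = {}  (empty — regression defined)
  G \ add = {holding(b), on(a,e)} \ {holding(b)} = {on(a,e)}
  ∪ pre   = {on(a,e)} ∪ {clear(b), handempty, ontable(b)}
          = {clear(b), handempty, on(a,e), ontable(b)}

== RESULT ==
["clear(b)", "handempty", "on(a,e)", "ontable(b)"]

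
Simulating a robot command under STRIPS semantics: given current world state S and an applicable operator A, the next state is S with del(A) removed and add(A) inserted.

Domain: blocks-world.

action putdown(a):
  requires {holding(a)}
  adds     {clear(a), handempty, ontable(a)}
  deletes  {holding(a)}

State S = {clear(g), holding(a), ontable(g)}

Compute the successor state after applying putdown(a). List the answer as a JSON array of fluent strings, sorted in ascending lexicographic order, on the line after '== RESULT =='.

Compute (S \ del) ∪ add:
  pre ⊆ S: {holding(a)} ⊆ S  — applicable
  S \ del = {clear(g), ontable(g)}
  ∪ add   = {clear(a), clear(g), handempty, ontable(a), ontable(g)}

== RESULT ==
["clear(a)", "clear(g)", "handempty", "ontable(a)", "ontable(g)"]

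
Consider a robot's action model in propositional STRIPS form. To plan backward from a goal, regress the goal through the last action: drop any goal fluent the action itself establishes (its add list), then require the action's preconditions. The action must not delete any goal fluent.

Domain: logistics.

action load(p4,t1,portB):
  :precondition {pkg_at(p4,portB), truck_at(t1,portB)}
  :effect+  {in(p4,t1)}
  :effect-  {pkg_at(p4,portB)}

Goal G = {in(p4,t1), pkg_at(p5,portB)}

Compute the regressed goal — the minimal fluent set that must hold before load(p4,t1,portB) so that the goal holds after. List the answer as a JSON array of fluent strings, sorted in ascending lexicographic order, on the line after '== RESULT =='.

Compute (G \ add) ∪ pre:
  G ∩ del = {}  (empty — regression defined)
  G \ add = {in(p4,t1), pkg_at(p5,portB)} \ {in(p4,t1)} = {pkg_at(p5,portB)}
  ∪ pre   = {pkg_at(p5,portB)} ∪ {pkg_at(p4,portB), truck_at(t1,portB)}
          = {pkg_at(p4,portB), pkg_at(p5,portB), truck_at(t1,portB)}

== RESULT ==
["pkg_at(p4,portB)", "pkg_at(p5,portB)", "truck_at(t1,portB)"]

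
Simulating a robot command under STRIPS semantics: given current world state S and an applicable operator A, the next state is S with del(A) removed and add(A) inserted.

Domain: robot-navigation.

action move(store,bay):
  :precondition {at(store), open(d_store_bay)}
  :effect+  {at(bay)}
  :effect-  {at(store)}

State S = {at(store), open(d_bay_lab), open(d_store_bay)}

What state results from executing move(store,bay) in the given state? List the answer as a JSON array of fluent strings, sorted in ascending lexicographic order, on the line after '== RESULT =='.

Progress:
  pre ⊆ S: {at(store), open(d_store_bay)} ⊆ S  — applicable
  S \ del = {open(d_bay_lab), open(d_store_bay)}
  ∪ add   = {at(bay), open(d_bay_lab), open(d_store_bay)}

== RESULT ==
["at(bay)", "open(d_bay_lab)", "open(d_store_bay)"]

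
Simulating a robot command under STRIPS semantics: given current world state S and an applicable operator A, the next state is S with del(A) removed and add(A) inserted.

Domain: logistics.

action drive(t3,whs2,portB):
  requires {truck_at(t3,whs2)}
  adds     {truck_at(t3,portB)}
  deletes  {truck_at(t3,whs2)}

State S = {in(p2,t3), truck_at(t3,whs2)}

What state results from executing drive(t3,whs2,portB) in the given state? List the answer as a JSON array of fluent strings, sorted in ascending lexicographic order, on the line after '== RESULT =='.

Compute (S \ del) ∪ add:
  pre ⊆ S: {truck_at(t3,whs2)} ⊆ S  — applicable
  S \ del = {in(p2,t3)}
  ∪ add   = {in(p2,t3), truck_at(t3,portB)}

== RESULT ==
["in(p2,t3)", "truck_at(t3,portB)"]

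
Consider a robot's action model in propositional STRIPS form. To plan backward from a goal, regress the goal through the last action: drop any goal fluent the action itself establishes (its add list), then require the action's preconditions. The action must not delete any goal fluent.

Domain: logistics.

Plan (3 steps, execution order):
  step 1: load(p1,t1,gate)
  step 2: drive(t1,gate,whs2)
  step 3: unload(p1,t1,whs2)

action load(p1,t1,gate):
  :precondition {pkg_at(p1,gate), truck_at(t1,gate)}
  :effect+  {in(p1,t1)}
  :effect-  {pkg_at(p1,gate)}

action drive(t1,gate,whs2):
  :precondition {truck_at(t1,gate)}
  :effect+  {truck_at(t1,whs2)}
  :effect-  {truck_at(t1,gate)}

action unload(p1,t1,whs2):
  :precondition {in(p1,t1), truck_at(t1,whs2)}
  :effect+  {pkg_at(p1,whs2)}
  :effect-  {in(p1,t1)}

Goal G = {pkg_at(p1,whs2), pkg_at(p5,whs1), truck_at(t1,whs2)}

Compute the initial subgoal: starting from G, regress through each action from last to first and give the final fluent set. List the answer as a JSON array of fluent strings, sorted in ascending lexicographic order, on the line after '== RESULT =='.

Regress step by step:
  through step 3 (unload(p1,t1,whs2)): drop {pkg_at(p1,whs2)}, keep {pkg_at(p5,whs1), truck_at(t1,whs2)}, require {in(p1,t1), truck_at(t1,whs2)}
    → {in(p1,t1), pkg_at(p5,whs1), truck_at(t1,whs2)}
  through step 2 (drive(t1,gate,whs2)): drop {truck_at(t1,whs2)}, keep {in(p1,t1), pkg_at(p5,whs1)}, require {truck_at(t1,gate)}
    → {in(p1,t1), pkg_at(p5,whs1), truck_at(t1,gate)}
  through step 1 (load(p1,t1,gate)): drop {in(p1,t1)}, keep {pkg_at(p5,whs1), truck_at(t1,gate)}, require {pkg_at(p1,gate), truck_at(t1,gate)}
    → {pkg_at(p1,gate), pkg_at(p5,whs1), truck_at(t1,gate)}

== RESULT ==
["pkg_at(p1,gate)", "pkg_at(p5,whs1)", "truck_at(t1,gate)"]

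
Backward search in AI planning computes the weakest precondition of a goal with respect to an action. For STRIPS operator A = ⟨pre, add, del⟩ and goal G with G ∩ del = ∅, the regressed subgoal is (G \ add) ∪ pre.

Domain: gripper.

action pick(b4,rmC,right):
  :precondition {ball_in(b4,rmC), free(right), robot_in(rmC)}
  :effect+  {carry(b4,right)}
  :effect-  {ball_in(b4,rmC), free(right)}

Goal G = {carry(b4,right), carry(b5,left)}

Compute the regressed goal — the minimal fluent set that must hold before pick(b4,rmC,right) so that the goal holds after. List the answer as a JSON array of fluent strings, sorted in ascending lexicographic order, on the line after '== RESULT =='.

Regress:
  G ∩ del = {}  (empty — regression defined)
  G \ add = {carry(b4,right), carry(b5,left)} \ {carry(b4,right)} = {carry(b5,left)}
  ∪ pre   = {carry(b5,left)} ∪ {ball_in(b4,rmC), free(right), robot_in(rmC)}
          = {ball_in(b4,rmC), carry(b5,left), free(right), robot_in(rmC)}

== RESULT ==
["ball_in(b4,rmC)", "carry(b5,left)", "free(right)", "robot_in(rmC)"]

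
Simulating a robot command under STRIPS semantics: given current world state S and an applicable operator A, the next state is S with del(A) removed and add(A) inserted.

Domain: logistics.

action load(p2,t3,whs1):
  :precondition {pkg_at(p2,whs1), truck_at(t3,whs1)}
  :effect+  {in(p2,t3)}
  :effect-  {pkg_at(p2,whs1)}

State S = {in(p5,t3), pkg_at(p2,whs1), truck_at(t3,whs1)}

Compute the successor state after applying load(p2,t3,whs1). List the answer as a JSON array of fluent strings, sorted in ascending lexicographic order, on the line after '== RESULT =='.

Compute (S \ del) ∪ add:
  pre ⊆ S: {pkg_at(p2,whs1), truck_at(t3,whs1)} ⊆ S  — applicable
  S \ del = {in(p5,t3), truck_at(t3,whs1)}
  ∪ add   = {in(p2,t3), in(p5,t3), truck_at(t3,whs1)}

== RESULT ==
["in(p2,t3)", "in(p5,t3)", "truck_at(t3,whs1)"]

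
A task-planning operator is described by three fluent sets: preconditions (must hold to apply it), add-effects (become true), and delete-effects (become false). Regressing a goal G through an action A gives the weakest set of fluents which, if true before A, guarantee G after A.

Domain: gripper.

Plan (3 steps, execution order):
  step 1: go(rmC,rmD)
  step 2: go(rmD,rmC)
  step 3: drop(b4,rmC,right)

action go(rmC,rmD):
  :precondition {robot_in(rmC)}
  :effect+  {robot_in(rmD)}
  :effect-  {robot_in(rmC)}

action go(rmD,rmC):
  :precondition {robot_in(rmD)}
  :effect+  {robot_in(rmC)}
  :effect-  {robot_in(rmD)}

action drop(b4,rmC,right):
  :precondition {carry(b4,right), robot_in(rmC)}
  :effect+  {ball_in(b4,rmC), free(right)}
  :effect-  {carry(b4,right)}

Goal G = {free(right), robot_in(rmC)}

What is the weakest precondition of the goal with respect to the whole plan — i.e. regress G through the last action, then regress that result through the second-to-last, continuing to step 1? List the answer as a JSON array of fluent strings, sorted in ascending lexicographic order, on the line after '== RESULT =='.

Regress step by step:
  through step 3 (drop(b4,rmC,right)): drop {free(right)}, keep {robot_in(rmC)}, require {carry(b4,right), robot_in(rmC)}
    → {carry(b4,right), robot_in(rmC)}
  through step 2 (go(rmD,rmC)): drop {robot_in(rmC)}, keep {carry(b4,right)}, require {robot_in(rmD)}
    → {carry(b4,right), robot_in(rmD)}
  through step 1 (go(rmC,rmD)): drop {robot_in(rmD)}, keep {carry(b4,right)}, require {robot_in(rmC)}
    → {carry(b4,right), robot_in(rmC)}

== RESULT ==
["carry(b4,right)", "robot_in(rmC)"]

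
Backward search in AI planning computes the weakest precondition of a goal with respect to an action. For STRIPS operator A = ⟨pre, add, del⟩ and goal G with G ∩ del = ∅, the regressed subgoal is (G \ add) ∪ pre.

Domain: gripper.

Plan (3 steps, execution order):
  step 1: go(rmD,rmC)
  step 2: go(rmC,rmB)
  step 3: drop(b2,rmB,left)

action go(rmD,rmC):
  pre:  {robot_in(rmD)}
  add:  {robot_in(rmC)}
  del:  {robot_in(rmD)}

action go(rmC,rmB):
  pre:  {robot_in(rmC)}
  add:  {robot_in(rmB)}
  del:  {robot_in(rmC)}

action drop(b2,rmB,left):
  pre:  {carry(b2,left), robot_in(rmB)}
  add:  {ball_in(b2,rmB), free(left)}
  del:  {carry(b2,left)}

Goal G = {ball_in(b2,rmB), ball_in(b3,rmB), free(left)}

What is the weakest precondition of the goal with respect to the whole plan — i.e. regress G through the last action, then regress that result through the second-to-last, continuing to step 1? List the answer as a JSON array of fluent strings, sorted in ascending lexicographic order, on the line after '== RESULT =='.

Work backward from the goal:
  through step 3 (drop(b2,rmB,left)): drop {ball_in(b2,rmB), free(left)}, keep {ball_in(b3,rmB)}, require {carry(b2,left), robot_in(rmB)}
    → {ball_in(b3,rmB), carry(b2,left), robot_in(rmB)}
  through step 2 (go(rmC,rmB)): drop {robot_in(rmB)}, keep {ball_in(b3,rmB), carry(b2,left)}, require {robot_in(rmC)}
    → {ball_in(b3,rmB), carry(b2,left), robot_in(rmC)}
  through step 1 (go(rmD,rmC)): drop {robot_in(rmC)}, keep {ball_in(b3,rmB), carry(b2,left)}, require {robot_in(rmD)}
    → {ball_in(b3,rmB), carry(b2,left), robot_in(rmD)}

== RESULT ==
["ball_in(b3,rmB)", "carry(b2,left)", "robot_in(rmD)"]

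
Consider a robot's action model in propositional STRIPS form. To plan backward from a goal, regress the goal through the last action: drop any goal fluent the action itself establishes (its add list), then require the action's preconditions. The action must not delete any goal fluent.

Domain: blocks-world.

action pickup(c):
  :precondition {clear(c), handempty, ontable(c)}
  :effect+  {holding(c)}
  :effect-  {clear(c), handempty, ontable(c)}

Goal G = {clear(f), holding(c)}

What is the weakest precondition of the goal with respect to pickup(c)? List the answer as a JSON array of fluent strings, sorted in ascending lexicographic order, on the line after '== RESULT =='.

Regress:
  G ∩ del = {}  (empty — regression defined)
  G \ add = {clear(f), holding(c)} \ {holding(c)} = {clear(f)}
  ∪ pre   = {clear(f)} ∪ {clear(c), handempty, ontable(c)}
          = {clear(c), clear(f), handempty, ontable(c)}

== RESULT ==
["clear(c)", "clear(f)", "handempty", "ontable(c)"]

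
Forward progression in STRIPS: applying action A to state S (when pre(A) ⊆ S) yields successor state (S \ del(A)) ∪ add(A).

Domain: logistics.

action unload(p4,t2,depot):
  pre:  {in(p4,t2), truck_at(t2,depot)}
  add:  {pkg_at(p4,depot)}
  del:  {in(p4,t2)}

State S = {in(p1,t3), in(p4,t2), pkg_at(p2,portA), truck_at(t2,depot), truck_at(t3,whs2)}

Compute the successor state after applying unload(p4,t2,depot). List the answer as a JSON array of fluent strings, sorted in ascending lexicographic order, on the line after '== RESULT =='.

Compute (S \ del) ∪ add:
  pre ⊆ S: {in(p4,t2), truck_at(t2,depot)} ⊆ S  — applicable
  S \ del = {in(p1,t3), pkg_at(p2,portA), truck_at(t2,depot), truck_at(t3,whs2)}
  ∪ add   = {in(p1,t3), pkg_at(p2,portA), pkg_at(p4,depot), truck_at(t2,depot), truck_at(t3,whs2)}

== RESULT ==
["in(p1,t3)", "pkg_at(p2,portA)", "pkg_at(p4,depot)", "truck_at(t2,depot)", "truck_at(t3,whs2)"]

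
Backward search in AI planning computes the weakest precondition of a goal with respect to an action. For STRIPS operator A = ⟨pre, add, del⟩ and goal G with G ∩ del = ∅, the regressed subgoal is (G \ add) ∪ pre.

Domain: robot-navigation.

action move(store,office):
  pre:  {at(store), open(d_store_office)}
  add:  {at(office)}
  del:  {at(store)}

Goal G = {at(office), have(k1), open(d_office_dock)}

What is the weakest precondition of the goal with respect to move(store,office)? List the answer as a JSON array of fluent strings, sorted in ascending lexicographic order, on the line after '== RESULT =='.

Regress:
  G ∩ del = {}  (empty — regression defined)
  G \ add = {at(office), have(k1), open(d_office_dock)} \ {at(office)} = {have(k1), open(d_office_dock)}
  ∪ pre   = {have(k1), open(d_office_dock)} ∪ {at(store), open(d_store_office)}
          = {at(store), have(k1), open(d_office_dock), open(d_store_office)}

== RESULT ==
["at(store)", "have(k1)", "open(d_office_dock)", "open(d_store_office)"]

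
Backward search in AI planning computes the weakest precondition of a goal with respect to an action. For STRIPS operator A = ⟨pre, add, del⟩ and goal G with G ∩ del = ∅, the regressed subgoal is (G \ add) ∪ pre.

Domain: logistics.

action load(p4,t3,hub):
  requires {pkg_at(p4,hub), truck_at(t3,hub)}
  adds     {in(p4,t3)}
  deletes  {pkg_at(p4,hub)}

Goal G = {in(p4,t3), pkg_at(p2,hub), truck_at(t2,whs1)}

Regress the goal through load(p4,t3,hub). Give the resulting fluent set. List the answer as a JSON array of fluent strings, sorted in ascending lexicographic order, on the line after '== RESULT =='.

Compute (G \ add) ∪ pre:
  G ∩ del = {}  (empty — regression defined)
  G \ add = {in(p4,t3), pkg_at(p2,hub), truck_at(t2,whs1)} \ {in(p4,t3)} = {pkg_at(p2,hub), truck_at(t2,whs1)}
  ∪ pre   = {pkg_at(p2,hub), truck_at(t2,whs1)} ∪ {pkg_at(p4,hub), truck_at(t3,hub)}
          = {pkg_at(p2,hub), pkg_at(p4,hub), truck_at(t2,whs1), truck_at(t3,hub)}

== RESULT ==
["pkg_at(p2,hub)", "pkg_at(p4,hub)", "truck_at(t2,whs1)", "truck_at(t3,hub)"]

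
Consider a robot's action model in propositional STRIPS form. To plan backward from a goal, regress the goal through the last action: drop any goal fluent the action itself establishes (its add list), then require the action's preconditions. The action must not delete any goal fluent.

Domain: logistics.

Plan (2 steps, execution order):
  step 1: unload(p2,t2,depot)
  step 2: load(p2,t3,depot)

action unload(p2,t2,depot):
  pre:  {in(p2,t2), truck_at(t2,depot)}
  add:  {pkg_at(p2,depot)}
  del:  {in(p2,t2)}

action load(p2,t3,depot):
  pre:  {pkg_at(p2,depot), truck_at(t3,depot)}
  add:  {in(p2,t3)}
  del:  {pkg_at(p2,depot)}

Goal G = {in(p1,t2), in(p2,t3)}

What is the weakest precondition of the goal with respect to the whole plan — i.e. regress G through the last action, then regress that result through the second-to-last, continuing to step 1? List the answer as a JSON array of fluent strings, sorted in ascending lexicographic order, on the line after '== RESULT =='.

Regress step by step:
  through step 2 (load(p2,t3,depot)): drop {in(p2,t3)}, keep {in(p1,t2)}, require {pkg_at(p2,depot), truck_at(t3,depot)}
    → {in(p1,t2), pkg_at(p2,depot), truck_at(t3,depot)}
  through step 1 (unload(p2,t2,depot)): drop {pkg_at(p2,depot)}, keep {in(p1,t2), truck_at(t3,depot)}, require {in(p2,t2), truck_at(t2,depot)}
    → {in(p1,t2), in(p2,t2), truck_at(t2,depot), truck_at(t3,depot)}

== RESULT ==
["in(p1,t2)", "in(p2,t2)", "truck_at(t2,depot)", "truck_at(t3,depot)"]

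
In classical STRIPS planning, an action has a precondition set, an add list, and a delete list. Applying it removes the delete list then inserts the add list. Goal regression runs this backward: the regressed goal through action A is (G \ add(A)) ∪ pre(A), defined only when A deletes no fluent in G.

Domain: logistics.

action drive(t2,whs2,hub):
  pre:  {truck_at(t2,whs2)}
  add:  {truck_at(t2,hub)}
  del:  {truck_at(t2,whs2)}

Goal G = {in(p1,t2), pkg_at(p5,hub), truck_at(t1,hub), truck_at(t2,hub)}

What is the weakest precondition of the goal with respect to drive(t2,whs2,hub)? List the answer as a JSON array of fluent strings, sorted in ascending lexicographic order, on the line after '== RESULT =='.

Compute (G \ add) ∪ pre:
  G ∩ del = {}  (empty — regression defined)
  G \ add = {in(p1,t2), pkg_at(p5,hub), truck_at(t1,hub), truck_at(t2,hub)} \ {truck_at(t2,hub)} = {in(p1,t2), pkg_at(p5,hub), truck_at(t1,hub)}
  ∪ pre   = {in(p1,t2), pkg_at(p5,hub), truck_at(t1,hub)} ∪ {truck_at(t2,whs2)}
          = {in(p1,t2), pkg_at(p5,hub), truck_at(t1,hub), truck_at(t2,whs2)}

== RESULT ==
["in(p1,t2)", "pkg_at(p5,hub)", "truck_at(t1,hub)", "truck_at(t2,whs2)"]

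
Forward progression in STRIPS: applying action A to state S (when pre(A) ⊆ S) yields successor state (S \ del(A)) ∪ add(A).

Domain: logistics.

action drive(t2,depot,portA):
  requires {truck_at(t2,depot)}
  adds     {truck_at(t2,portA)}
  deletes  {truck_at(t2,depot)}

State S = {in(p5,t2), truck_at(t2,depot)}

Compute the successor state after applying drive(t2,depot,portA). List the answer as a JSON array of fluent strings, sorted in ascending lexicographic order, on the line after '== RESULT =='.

Progress:
  pre ⊆ S: {truck_at(t2,depot)} ⊆ S  — applicable
  S \ del = {in(p5,t2)}
  ∪ add   = {in(p5,t2), truck_at(t2,portA)}

== RESULT ==
["in(p5,t2)", "truck_at(t2,portA)"]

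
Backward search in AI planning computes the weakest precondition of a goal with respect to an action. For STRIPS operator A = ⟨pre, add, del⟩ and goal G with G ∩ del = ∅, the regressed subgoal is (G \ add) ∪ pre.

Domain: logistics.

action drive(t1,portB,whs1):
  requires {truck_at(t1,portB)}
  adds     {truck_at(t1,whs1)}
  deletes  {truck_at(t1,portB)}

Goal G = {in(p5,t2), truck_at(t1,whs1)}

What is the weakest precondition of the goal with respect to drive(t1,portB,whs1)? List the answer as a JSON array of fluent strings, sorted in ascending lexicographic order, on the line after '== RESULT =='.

Compute (G \ add) ∪ pre:
  G ∩ del = {}  (empty — regression defined)
  G \ add = {in(p5,t2), truck_at(t1,whs1)} \ {truck_at(t1,whs1)} = {in(p5,t2)}
  ∪ pre   = {in(p5,t2)} ∪ {truck_at(t1,portB)}
          = {in(p5,t2), truck_at(t1,portB)}

== RESULT ==
["in(p5,t2)", "truck_at(t1,portB)"]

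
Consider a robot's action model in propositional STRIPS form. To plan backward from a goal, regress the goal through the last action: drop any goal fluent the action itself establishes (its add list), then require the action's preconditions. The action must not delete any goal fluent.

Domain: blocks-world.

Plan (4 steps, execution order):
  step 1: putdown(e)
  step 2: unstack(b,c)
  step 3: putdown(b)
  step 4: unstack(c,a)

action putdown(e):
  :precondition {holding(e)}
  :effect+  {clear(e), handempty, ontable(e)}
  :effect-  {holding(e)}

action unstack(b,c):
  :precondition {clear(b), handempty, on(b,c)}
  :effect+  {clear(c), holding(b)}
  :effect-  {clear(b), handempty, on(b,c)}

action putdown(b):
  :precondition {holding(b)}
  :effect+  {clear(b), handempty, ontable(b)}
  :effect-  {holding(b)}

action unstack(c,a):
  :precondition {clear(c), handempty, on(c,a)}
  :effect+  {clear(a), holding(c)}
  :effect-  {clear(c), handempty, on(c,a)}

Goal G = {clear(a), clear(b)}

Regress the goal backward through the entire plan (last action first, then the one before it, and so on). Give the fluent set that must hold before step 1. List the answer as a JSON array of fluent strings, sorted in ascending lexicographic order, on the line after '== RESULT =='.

Regress step by step:
  through step 4 (unstack(c,a)): drop {clear(a)}, keep {clear(b)}, require {clear(c), handempty, on(c,a)}
    → {clear(b), clear(c), handempty, on(c,a)}
  through step 3 (putdown(b)): drop {clear(b), handempty}, keep {clear(c), on(c,a)}, require {holding(b)}
    → {clear(c), holding(b), on(c,a)}
  through step 2 (unstack(b,c)): drop {clear(c), holding(b)}, keep {on(c,a)}, require {clear(b), handempty, on(b,c)}
    → {clear(b), handempty, on(b,c), on(c,a)}
  through step 1 (putdown(e)): drop {handempty}, keep {clear(b), on(b,c), on(c,a)}, require {holding(e)}
    → {clear(b), holding(e), on(b,c), on(c,a)}

== RESULT ==
["clear(b)", "holding(e)", "on(b,c)", "on(c,a)"]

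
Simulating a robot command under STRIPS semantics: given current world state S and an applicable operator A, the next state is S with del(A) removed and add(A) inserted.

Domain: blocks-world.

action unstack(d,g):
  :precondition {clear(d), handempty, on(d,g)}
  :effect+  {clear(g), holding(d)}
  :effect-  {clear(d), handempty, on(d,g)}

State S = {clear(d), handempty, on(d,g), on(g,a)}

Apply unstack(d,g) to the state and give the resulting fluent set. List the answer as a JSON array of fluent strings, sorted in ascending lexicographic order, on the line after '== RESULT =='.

Compute (S \ del) ∪ add:
  pre ⊆ S: {clear(d), handempty, on(d,g)} ⊆ S  — applicable
  S \ del = {on(g,a)}
  ∪ add   = {clear(g), holding(d), on(g,a)}

== RESULT ==
["clear(g)", "holding(d)", "on(g,a)"]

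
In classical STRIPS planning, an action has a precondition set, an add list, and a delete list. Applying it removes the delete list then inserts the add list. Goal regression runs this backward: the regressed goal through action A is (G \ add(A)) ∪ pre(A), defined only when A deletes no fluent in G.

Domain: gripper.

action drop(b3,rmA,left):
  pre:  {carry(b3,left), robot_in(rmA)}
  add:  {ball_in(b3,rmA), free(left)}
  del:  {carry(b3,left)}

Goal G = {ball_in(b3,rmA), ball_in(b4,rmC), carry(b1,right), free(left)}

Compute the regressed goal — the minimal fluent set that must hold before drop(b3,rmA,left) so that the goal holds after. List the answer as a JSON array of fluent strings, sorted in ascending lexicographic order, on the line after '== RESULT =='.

Regress:
  G ∩ del = {}  (empty — regression defined)
  G \ add = {ball_in(b3,rmA), ball_in(b4,rmC), carry(b1,right), free(left)} \ {ball_in(b3,rmA), free(left)} = {ball_in(b4,rmC), carry(b1,right)}
  ∪ pre   = {ball_in(b4,rmC), carry(b1,right)} ∪ {carry(b3,left), robot_in(rmA)}
          = {ball_in(b4,rmC), carry(b1,right), carry(b3,left), robot_in(rmA)}

== RESULT ==
["ball_in(b4,rmC)", "carry(b1,right)", "carry(b3,left)", "robot_in(rmA)"]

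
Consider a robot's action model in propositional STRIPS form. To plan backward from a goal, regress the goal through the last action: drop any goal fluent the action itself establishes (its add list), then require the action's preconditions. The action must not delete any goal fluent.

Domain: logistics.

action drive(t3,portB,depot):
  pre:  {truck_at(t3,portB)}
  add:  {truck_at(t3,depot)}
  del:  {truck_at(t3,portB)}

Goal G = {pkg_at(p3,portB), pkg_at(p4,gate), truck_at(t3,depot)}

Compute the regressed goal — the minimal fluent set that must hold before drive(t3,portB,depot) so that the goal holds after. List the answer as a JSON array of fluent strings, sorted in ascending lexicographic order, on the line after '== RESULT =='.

Regress:
  G ∩ del = {}  (empty — regression defined)
  G \ add = {pkg_at(p3,portB), pkg_at(p4,gate), truck_at(t3,depot)} \ {truck_at(t3,depot)} = {pkg_at(p3,portB), pkg_at(p4,gate)}
  ∪ pre   = {pkg_at(p3,portB), pkg_at(p4,gate)} ∪ {truck_at(t3,portB)}
          = {pkg_at(p3,portB), pkg_at(p4,gate), truck_at(t3,portB)}

== RESULT ==
["pkg_at(p3,portB)", "pkg_at(p4,gate)", "truck_at(t3,portB)"]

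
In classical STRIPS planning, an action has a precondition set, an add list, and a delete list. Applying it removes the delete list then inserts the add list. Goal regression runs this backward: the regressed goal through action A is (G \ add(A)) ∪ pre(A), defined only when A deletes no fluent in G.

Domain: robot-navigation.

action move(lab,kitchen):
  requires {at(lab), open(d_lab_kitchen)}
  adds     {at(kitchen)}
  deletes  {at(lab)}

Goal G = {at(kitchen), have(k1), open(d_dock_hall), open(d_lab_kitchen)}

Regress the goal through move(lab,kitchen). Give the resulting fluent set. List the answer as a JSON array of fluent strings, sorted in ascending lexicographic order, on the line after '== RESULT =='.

Regress:
  G ∩ del = {}  (empty — regression defined)
  G \ add = {at(kitchen), have(k1), open(d_dock_hall), open(d_lab_kitchen)} \ {at(kitchen)} = {have(k1), open(d_dock_hall), open(d_lab_kitchen)}
  ∪ pre   = {have(k1), open(d_dock_hall), open(d_lab_kitchen)} ∪ {at(lab), open(d_lab_kitchen)}
          = {at(lab), have(k1), open(d_dock_hall), open(d_lab_kitchen)}

== RESULT ==
["at(lab)", "have(k1)", "open(d_dock_hall)", "open(d_lab_kitchen)"]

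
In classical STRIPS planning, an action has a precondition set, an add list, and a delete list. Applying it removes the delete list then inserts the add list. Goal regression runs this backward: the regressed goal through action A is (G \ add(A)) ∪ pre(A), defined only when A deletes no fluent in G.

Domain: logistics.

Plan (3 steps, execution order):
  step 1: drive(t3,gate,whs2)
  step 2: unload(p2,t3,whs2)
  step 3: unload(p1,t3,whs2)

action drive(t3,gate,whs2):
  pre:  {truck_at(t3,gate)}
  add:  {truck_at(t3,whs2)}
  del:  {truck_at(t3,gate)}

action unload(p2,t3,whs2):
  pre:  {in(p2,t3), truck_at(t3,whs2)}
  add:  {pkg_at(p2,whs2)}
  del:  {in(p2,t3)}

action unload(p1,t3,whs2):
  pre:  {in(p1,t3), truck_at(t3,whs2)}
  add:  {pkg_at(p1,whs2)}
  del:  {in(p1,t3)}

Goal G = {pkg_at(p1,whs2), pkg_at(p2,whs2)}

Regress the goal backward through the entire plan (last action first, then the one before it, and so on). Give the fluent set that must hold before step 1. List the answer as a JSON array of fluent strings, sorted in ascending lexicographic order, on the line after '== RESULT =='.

Regress step by step:
  through step 3 (unload(p1,t3,whs2)): drop {pkg_at(p1,whs2)}, keep {pkg_at(p2,whs2)}, require {in(p1,t3), truck_at(t3,whs2)}
    → {in(p1,t3), pkg_at(p2,whs2), truck_at(t3,whs2)}
  through step 2 (unload(p2,t3,whs2)): drop {pkg_at(p2,whs2)}, keep {in(p1,t3), truck_at(t3,whs2)}, require {in(p2,t3), truck_at(t3,whs2)}
    → {in(p1,t3), in(p2,t3), truck_at(t3,whs2)}
  through step 1 (drive(t3,gate,whs2)): drop {truck_at(t3,whs2)}, keep {in(p1,t3), in(p2,t3)}, require {truck_at(t3,gate)}
    → {in(p1,t3), in(p2,t3), truck_at(t3,gate)}

== RESULT ==
["in(p1,t3)", "in(p2,t3)", "truck_at(t3,gate)"]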